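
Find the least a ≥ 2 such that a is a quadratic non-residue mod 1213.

(2/1213) = −1, so 2 is the smallest positive non-residue mod 1213.

2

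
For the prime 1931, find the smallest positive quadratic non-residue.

2

(2/1931) = −1, so 2 is the smallest positive non-residue mod 1931.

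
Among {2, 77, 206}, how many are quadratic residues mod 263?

(2/263) = +1 → QR.
(77/263) = -1 → non-residue.
(206/263) = +1 → QR.
Total quadratic residues among the 3: 2.

2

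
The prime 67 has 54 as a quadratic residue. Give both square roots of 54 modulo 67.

11, 56

Since 67 ≡ 3 (mod 4), a square root of 54 is 54^((67+1)/4) = 54^17 mod 67.
Repeated squaring: 54^2≡35, 54^4≡19, 54^8≡26, 54^16≡6 (mod 67).
54^17 = 54^(16+1) ≡ 56 (mod 67).
Check: 56² = 3136 ≡ 54 (mod 67). The two roots are 11 and 56.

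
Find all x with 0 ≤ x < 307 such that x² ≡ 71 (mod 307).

Since 307 ≡ 3 (mod 4), a square root of 71 is 71^((307+1)/4) = 71^77 mod 307.
Repeated squaring: 71^2≡129, 71^4≡63, 71^8≡285, 71^16≡177, 71^32≡15, 71^64≡225 (mod 307).
71^77 = 71^(64+8+4+1) ≡ 104 (mod 307).
Check: 104² = 10816 ≡ 71 (mod 307). The two roots are 104 and 203.

104, 203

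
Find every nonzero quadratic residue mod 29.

Square k = 1,…,14 (k and 29−k give the same square):
1²=1, 2²=4, 3²=9, 4²=16, 5²=25, 6²≡7, 7²≡20, 8²≡6, 9²≡23, 10²≡13, 11²≡5, 12²≡28, 13²≡24, 14²≡22 (mod 29).
So the quadratic residues mod 29 are {1, 4, 5, 6, 7, 9, 13, 16, 20, 22, 23, 24, 25, 28}.

1, 4, 5, 6, 7, 9, 13, 16, 20, 22, 23, 24, 25, 28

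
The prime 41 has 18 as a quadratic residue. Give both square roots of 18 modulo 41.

10, 31

41 ≡ 1 (mod 4), so we find a root by search.
Trying successive values, 10² = 100 ≡ 18 (mod 41). The other root is 41 − 10 = 31.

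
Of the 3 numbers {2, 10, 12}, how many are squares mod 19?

(2/19) = -1 → non-residue.
(10/19) = -1 → non-residue.
(12/19) = -1 → non-residue.
Total quadratic residues among the 3: 0.

0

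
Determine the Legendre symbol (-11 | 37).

First reduce: -11 ≡ 26 (mod 37).
Pull out 2: since 37 ≡ 5 (mod 8), (2/37) = -1.
Reciprocity: 13 ≡ 1 and 37 ≡ 1 (mod 4), so (13/37) = +(37/13).
Reduce top mod 13: now compute (11/13).
Reciprocity: 11 ≡ 3 and 13 ≡ 1 (mod 4), so (11/13) = +(13/11).
Reduce top mod 11: now compute (2/11).
Pull out 2: since 11 ≡ 3 (mod 8), (2/11) = -1.
Reached (1/11) = 1. Collecting the sign flips along the way, the symbol is +1.

1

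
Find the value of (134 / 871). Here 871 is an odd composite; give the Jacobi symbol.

Pull out 2: since 871 ≡ 7 (mod 8), (2/871) = +1.
Reciprocity: 67 ≡ 3 and 871 ≡ 3 (mod 4), so (67/871) = −(871/67).
Reduce top mod 67: now compute (0/67).
Top reduces to 0: gcd > 1, so the symbol is 0.

0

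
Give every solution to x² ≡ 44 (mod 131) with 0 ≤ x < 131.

31, 100

Since 131 ≡ 3 (mod 4), a square root of 44 is 44^((131+1)/4) = 44^33 mod 131.
Repeated squaring: 44^2≡102, 44^4≡55, 44^8≡12, 44^16≡13, 44^32≡38 (mod 131).
44^33 = 44^(32+1) ≡ 100 (mod 131).
Check: 100² = 10000 ≡ 44 (mod 131). The two roots are 31 and 100.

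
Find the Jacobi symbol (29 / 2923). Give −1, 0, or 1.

Reciprocity: 29 ≡ 1 and 2923 ≡ 3 (mod 4), so (29/2923) = +(2923/29).
Reduce top mod 29: now compute (23/29).
Reciprocity: 23 ≡ 3 and 29 ≡ 1 (mod 4), so (23/29) = +(29/23).
Reduce top mod 23: now compute (6/23).
Pull out 2: since 23 ≡ 7 (mod 8), (2/23) = +1.
Reciprocity: 3 ≡ 3 and 23 ≡ 3 (mod 4), so (3/23) = −(23/3).
Reduce top mod 3: now compute (2/3).
Pull out 2: since 3 ≡ 3 (mod 8), (2/3) = -1.
Reached (1/3) = 1. Collecting the sign flips along the way, the symbol is +1.

1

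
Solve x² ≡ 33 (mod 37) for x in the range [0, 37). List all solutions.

37 ≡ 1 (mod 4), so we find a root by search.
Trying successive values, 12² = 144 ≡ 33 (mod 37). The other root is 37 − 12 = 25.

12, 25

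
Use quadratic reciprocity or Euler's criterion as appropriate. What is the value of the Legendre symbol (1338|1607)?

Pull out 2: since 1607 ≡ 7 (mod 8), (2/1607) = +1.
Reciprocity: 669 ≡ 1 and 1607 ≡ 3 (mod 4), so (669/1607) = +(1607/669).
Reduce top mod 669: now compute (269/669).
Reciprocity: 269 ≡ 1 and 669 ≡ 1 (mod 4), so (269/669) = +(669/269).
Reduce top mod 269: now compute (131/269).
Reciprocity: 131 ≡ 3 and 269 ≡ 1 (mod 4), so (131/269) = +(269/131).
Reduce top mod 131: now compute (7/131).
Reciprocity: 7 ≡ 3 and 131 ≡ 3 (mod 4), so (7/131) = −(131/7).
Reduce top mod 7: now compute (5/7).
Reciprocity: 5 ≡ 1 and 7 ≡ 3 (mod 4), so (5/7) = +(7/5).
Reduce top mod 5: now compute (2/5).
Pull out 2: since 5 ≡ 5 (mod 8), (2/5) = -1.
Reached (1/5) = 1. Collecting the sign flips along the way, the symbol is +1.

1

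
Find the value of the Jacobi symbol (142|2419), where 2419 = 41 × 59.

1

Pull out 2: since 2419 ≡ 3 (mod 8), (2/2419) = -1.
Reciprocity: 71 ≡ 3 and 2419 ≡ 3 (mod 4), so (71/2419) = −(2419/71).
Reduce top mod 71: now compute (5/71).
Reciprocity: 5 ≡ 1 and 71 ≡ 3 (mod 4), so (5/71) = +(71/5).
Reduce top mod 5: now compute (1/5).
Reached (1/5) = 1. Collecting the sign flips along the way, the symbol is +1.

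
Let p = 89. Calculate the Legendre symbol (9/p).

1

Reciprocity: 9 ≡ 1 and 89 ≡ 1 (mod 4), so (9/89) = +(89/9).
Reduce top mod 9: now compute (8/9).
Pull out 2^3: since 9 ≡ 1 (mod 8), (2/9) = +1, so (2/9)^3 = +1.
Reached (1/9) = 1. Collecting the sign flips along the way, the symbol is +1.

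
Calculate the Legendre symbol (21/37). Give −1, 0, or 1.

Reciprocity: 21 ≡ 1 and 37 ≡ 1 (mod 4), so (21/37) = +(37/21).
Reduce top mod 21: now compute (16/21).
Pull out 2^4: since 21 ≡ 5 (mod 8), (2/21) = -1, so (2/21)^4 = +1.
Reached (1/21) = 1. Collecting the sign flips along the way, the symbol is +1.

1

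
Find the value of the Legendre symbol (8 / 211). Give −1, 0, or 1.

Pull out 2^3: since 211 ≡ 3 (mod 8), (2/211) = -1, so (2/211)^3 = -1.
Reached (1/211) = 1. Collecting the sign flips along the way, the symbol is -1.

-1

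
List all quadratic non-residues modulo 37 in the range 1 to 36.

2,5,6,8,13,14,15,17,18,19,20,22,23,24,29,31,32,35

Square k = 1,…,18 (k and 37−k give the same square):
1²=1, 2²=4, 3²=9, 4²=16, 5²=25, 6²=36, 7²≡12, 8²≡27, 9²≡7, 10²≡26, 11²≡10, 12²≡33, 13²≡21, 14²≡11, 15²≡3, 16²≡34, 17²≡30, 18²≡28 (mod 37).
The residues are {1, 3, 4, 7, 9, 10, 11, 12, 16, 21, 25, 26, 27, 28, 30, 33, 34, 36}; the non-residues are the remaining 18 nonzero classes.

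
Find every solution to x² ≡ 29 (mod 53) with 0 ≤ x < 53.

20, 33

53 ≡ 1 (mod 4), so we find a root by search.
Trying successive values, 20² = 400 ≡ 29 (mod 53). The other root is 53 − 20 = 33.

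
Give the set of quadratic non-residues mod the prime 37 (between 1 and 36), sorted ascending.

Square k = 1,…,18 (k and 37−k give the same square):
1²=1, 2²=4, 3²=9, 4²=16, 5²=25, 6²=36, 7²≡12, 8²≡27, 9²≡7, 10²≡26, 11²≡10, 12²≡33, 13²≡21, 14²≡11, 15²≡3, 16²≡34, 17²≡30, 18²≡28 (mod 37).
The residues are {1, 3, 4, 7, 9, 10, 11, 12, 16, 21, 25, 26, 27, 28, 30, 33, 34, 36}; the non-residues are the remaining 18 nonzero classes.

2, 5, 6, 8, 13, 14, 15, 17, 18, 19, 20, 22, 23, 24, 29, 31, 32, 35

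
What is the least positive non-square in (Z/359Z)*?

(2/359) = +1, so 2 is a residue.
(3/359) = +1, so 3 is a residue.
(4/359) = +1, so 4 is a residue.
(5/359) = +1, so 5 is a residue.
(6/359) = +1, so 6 is a residue.
(7/359) = −1, so 7 is the smallest positive non-residue mod 359.

7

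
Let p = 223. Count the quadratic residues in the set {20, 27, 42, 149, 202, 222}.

1

(20/223) = -1 → non-residue.
(27/223) = -1 → non-residue.
(42/223) = -1 → non-residue.
(149/223) = -1 → non-residue.
(202/223) = +1 → QR.
(222/223) = -1 → non-residue.
Total quadratic residues among the 6: 1.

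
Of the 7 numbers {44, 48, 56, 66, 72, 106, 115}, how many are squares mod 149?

(44/149) = -1 → non-residue.
(48/149) = -1 → non-residue.
(56/149) = -1 → non-residue.
(66/149) = -1 → non-residue.
(72/149) = -1 → non-residue.
(106/149) = -1 → non-residue.
(115/149) = -1 → non-residue.
Total quadratic residues among the 7: 0.

0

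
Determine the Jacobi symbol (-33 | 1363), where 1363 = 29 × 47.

First reduce: -33 ≡ 1330 (mod 1363).
Pull out 2: since 1363 ≡ 3 (mod 8), (2/1363) = -1.
Reciprocity: 665 ≡ 1 and 1363 ≡ 3 (mod 4), so (665/1363) = +(1363/665).
Reduce top mod 665: now compute (33/665).
Reciprocity: 33 ≡ 1 and 665 ≡ 1 (mod 4), so (33/665) = +(665/33).
Reduce top mod 33: now compute (5/33).
Reciprocity: 5 ≡ 1 and 33 ≡ 1 (mod 4), so (5/33) = +(33/5).
Reduce top mod 5: now compute (3/5).
Reciprocity: 3 ≡ 3 and 5 ≡ 1 (mod 4), so (3/5) = +(5/3).
Reduce top mod 3: now compute (2/3).
Pull out 2: since 3 ≡ 3 (mod 8), (2/3) = -1.
Reached (1/3) = 1. Collecting the sign flips along the way, the symbol is +1.

1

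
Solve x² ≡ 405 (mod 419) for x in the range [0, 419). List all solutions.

Since 419 ≡ 3 (mod 4), a square root of 405 is 405^((419+1)/4) = 405^105 mod 419.
Repeated squaring: 405^2≡196, 405^4≡287, 405^8≡245, 405^16≡108, 405^32≡351, 405^64≡15 (mod 419).
405^105 = 405^(64+32+8+1) ≡ 369 (mod 419).
Check: 369² = 136161 ≡ 405 (mod 419). The two roots are 50 and 369.

50, 369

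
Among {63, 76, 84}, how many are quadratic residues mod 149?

(63/149) = +1 → QR.
(76/149) = +1 → QR.
(84/149) = -1 → non-residue.
Total quadratic residues among the 3: 2.

2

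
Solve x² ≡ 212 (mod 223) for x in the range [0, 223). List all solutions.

99, 124

Since 223 ≡ 3 (mod 4), a square root of 212 is 212^((223+1)/4) = 212^56 mod 223.
Repeated squaring: 212^2≡121, 212^4≡146, 212^8≡131, 212^16≡213, 212^32≡100 (mod 223).
212^56 = 212^(32+16+8) ≡ 124 (mod 223).
Check: 124² = 15376 ≡ 212 (mod 223). The two roots are 99 and 124.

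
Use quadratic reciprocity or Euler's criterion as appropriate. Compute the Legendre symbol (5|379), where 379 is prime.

1

Euler's criterion: (5/379) ≡ 5^189 (mod 379).
5^2 ≡ 25 (mod 379)
5^4 ≡ 246 (mod 379)
5^8 ≡ 255 (mod 379)
5^16 ≡ 216 (mod 379)
5^32 ≡ 39 (mod 379)
5^64 ≡ 5 (mod 379)
5^128 ≡ 25 (mod 379)
5^189 = 5^(128+32+16+8+4+1) ≡ 1 (mod 379).
Result is 1, so (5/379) = 1.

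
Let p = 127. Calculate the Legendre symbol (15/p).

Reciprocity: 15 ≡ 3 and 127 ≡ 3 (mod 4), so (15/127) = −(127/15).
Reduce top mod 15: now compute (7/15).
Reciprocity: 7 ≡ 3 and 15 ≡ 3 (mod 4), so (7/15) = −(15/7).
Reduce top mod 7: now compute (1/7).
Reached (1/7) = 1. Collecting the sign flips along the way, the symbol is +1.

1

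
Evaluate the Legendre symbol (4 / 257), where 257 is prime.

Pull out 2^2: since 257 ≡ 1 (mod 8), (2/257) = +1, so (2/257)^2 = +1.
Reached (1/257) = 1. Collecting the sign flips along the way, the symbol is +1.

1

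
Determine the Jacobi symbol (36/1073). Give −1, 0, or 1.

Pull out 2^2: since 1073 ≡ 1 (mod 8), (2/1073) = +1, so (2/1073)^2 = +1.
Reciprocity: 9 ≡ 1 and 1073 ≡ 1 (mod 4), so (9/1073) = +(1073/9).
Reduce top mod 9: now compute (2/9).
Pull out 2: since 9 ≡ 1 (mod 8), (2/9) = +1.
Reached (1/9) = 1. Collecting the sign flips along the way, the symbol is +1.

1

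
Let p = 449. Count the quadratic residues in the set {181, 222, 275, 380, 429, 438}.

(181/449) = +1 → QR.
(222/449) = +1 → QR.
(275/449) = +1 → QR.
(380/449) = -1 → non-residue.
(429/449) = +1 → QR.
(438/449) = +1 → QR.
Total quadratic residues among the 6: 5.

5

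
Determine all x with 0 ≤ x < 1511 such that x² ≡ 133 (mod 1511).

Since 1511 ≡ 3 (mod 4), a square root of 133 is 133^((1511+1)/4) = 133^378 mod 1511.
Repeated squaring: 133^2≡1068, 133^4≡1330, 133^8≡1030, 133^16≡178, 133^32≡1464, 133^64≡698, 133^128≡662, 133^256≡54 (mod 1511).
133^378 = 133^(256+64+32+16+8+2) ≡ 841 (mod 1511).
Check: 841² = 707281 ≡ 133 (mod 1511). The two roots are 670 and 841.

670, 841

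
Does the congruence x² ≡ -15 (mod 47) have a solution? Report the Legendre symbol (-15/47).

1

Euler's criterion: (-15/47) ≡ 32^23 (mod 47).
32^2 ≡ 37 (mod 47)
32^4 ≡ 6 (mod 47)
32^8 ≡ 36 (mod 47)
32^16 ≡ 27 (mod 47)
32^23 = 32^(16+4+2+1) ≡ 1 (mod 47).
Result is 1, so (-15/47) = 1.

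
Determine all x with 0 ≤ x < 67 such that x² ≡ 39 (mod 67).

21, 46

Since 67 ≡ 3 (mod 4), a square root of 39 is 39^((67+1)/4) = 39^17 mod 67.
Repeated squaring: 39^2≡47, 39^4≡65, 39^8≡4, 39^16≡16 (mod 67).
39^17 = 39^(16+1) ≡ 21 (mod 67).
Check: 21² = 441 ≡ 39 (mod 67). The two roots are 21 and 46.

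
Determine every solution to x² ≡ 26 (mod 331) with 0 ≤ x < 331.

Since 331 ≡ 3 (mod 4), a square root of 26 is 26^((331+1)/4) = 26^83 mod 331.
Repeated squaring: 26^2≡14, 26^4≡196, 26^8≡20, 26^16≡69, 26^32≡127, 26^64≡241 (mod 331).
26^83 = 26^(64+16+2+1) ≡ 290 (mod 331).
Check: 290² = 84100 ≡ 26 (mod 331). The two roots are 41 and 290.

41, 290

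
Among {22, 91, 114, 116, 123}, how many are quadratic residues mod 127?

1

(22/127) = +1 → QR.
(91/127) = -1 → non-residue.
(114/127) = -1 → non-residue.
(116/127) = -1 → non-residue.
(123/127) = -1 → non-residue.
Total quadratic residues among the 5: 1.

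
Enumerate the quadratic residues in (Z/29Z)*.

Square k = 1,…,14 (k and 29−k give the same square):
1²=1, 2²=4, 3²=9, 4²=16, 5²=25, 6²≡7, 7²≡20, 8²≡6, 9²≡23, 10²≡13, 11²≡5, 12²≡28, 13²≡24, 14²≡22 (mod 29).
So the quadratic residues mod 29 are {1, 4, 5, 6, 7, 9, 13, 16, 20, 22, 23, 24, 25, 28}.

1 4 5 6 7 9 13 16 20 22 23 24 25 28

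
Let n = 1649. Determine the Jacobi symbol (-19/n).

-1

First reduce: -19 ≡ 1630 (mod 1649).
Pull out 2: since 1649 ≡ 1 (mod 8), (2/1649) = +1.
Reciprocity: 815 ≡ 3 and 1649 ≡ 1 (mod 4), so (815/1649) = +(1649/815).
Reduce top mod 815: now compute (19/815).
Reciprocity: 19 ≡ 3 and 815 ≡ 3 (mod 4), so (19/815) = −(815/19).
Reduce top mod 19: now compute (17/19).
Reciprocity: 17 ≡ 1 and 19 ≡ 3 (mod 4), so (17/19) = +(19/17).
Reduce top mod 17: now compute (2/17).
Pull out 2: since 17 ≡ 1 (mod 8), (2/17) = +1.
Reached (1/17) = 1. Collecting the sign flips along the way, the symbol is -1.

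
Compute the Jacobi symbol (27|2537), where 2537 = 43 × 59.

-1

Reciprocity: 27 ≡ 3 and 2537 ≡ 1 (mod 4), so (27/2537) = +(2537/27).
Reduce top mod 27: now compute (26/27).
Pull out 2: since 27 ≡ 3 (mod 8), (2/27) = -1.
Reciprocity: 13 ≡ 1 and 27 ≡ 3 (mod 4), so (13/27) = +(27/13).
Reduce top mod 13: now compute (1/13).
Reached (1/13) = 1. Collecting the sign flips along the way, the symbol is -1.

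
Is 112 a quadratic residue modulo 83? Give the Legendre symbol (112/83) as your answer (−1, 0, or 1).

First reduce: 112 ≡ 29 (mod 83).
Reciprocity: 29 ≡ 1 and 83 ≡ 3 (mod 4), so (29/83) = +(83/29).
Reduce top mod 29: now compute (25/29).
Reciprocity: 25 ≡ 1 and 29 ≡ 1 (mod 4), so (25/29) = +(29/25).
Reduce top mod 25: now compute (4/25).
Pull out 2^2: since 25 ≡ 1 (mod 8), (2/25) = +1, so (2/25)^2 = +1.
Reached (1/25) = 1. Collecting the sign flips along the way, the symbol is +1.

1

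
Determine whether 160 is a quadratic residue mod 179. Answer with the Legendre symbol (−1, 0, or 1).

Euler's criterion: (160/179) ≡ 160^89 (mod 179).
160^2 ≡ 3 (mod 179)
160^4 ≡ 9 (mod 179)
160^8 ≡ 81 (mod 179)
160^16 ≡ 117 (mod 179)
160^32 ≡ 85 (mod 179)
160^64 ≡ 65 (mod 179)
160^89 = 160^(64+16+8+1) ≡ 178 (mod 179).
Result is 178 ≡ −1, so (160/179) = −1.

-1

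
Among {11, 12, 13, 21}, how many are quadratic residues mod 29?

(11/29) = -1 → non-residue.
(12/29) = -1 → non-residue.
(13/29) = +1 → QR.
(21/29) = -1 → non-residue.
Total quadratic residues among the 4: 1.

1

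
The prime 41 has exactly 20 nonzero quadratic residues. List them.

1 2 4 5 8 9 10 16 18 20 21 23 25 31 32 33 36 37 39 40

Square k = 1,…,20 (k and 41−k give the same square):
1²=1, 2²=4, 3²=9, 4²=16, 5²=25, 6²=36, 7²≡8, 8²≡23, 9²≡40, 10²≡18, 11²≡39, 12²≡21, 13²≡5, 14²≡32, 15²≡20, 16²≡10, 17²≡2, 18²≡37, 19²≡33, 20²≡31 (mod 41).
So the quadratic residues mod 41 are {1, 2, 4, 5, 8, 9, 10, 16, 18, 20, 21, 23, 25, 31, 32, 33, 36, 37, 39, 40}.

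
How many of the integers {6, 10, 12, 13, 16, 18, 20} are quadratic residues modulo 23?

5

(6/23) = +1 → QR.
(10/23) = -1 → non-residue.
(12/23) = +1 → QR.
(13/23) = +1 → QR.
(16/23) = +1 → QR.
(18/23) = +1 → QR.
(20/23) = -1 → non-residue.
Total quadratic residues among the 7: 5.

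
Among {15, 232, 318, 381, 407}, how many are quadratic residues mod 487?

(15/487) = +1 → QR.
(232/487) = +1 → QR.
(318/487) = -1 → non-residue.
(381/487) = -1 → non-residue.
(407/487) = +1 → QR.
Total quadratic residues among the 5: 3.

3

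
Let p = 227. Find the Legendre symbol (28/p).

Pull out 2^2: since 227 ≡ 3 (mod 8), (2/227) = -1, so (2/227)^2 = +1.
Reciprocity: 7 ≡ 3 and 227 ≡ 3 (mod 4), so (7/227) = −(227/7).
Reduce top mod 7: now compute (3/7).
Reciprocity: 3 ≡ 3 and 7 ≡ 3 (mod 4), so (3/7) = −(7/3).
Reduce top mod 3: now compute (1/3).
Reached (1/3) = 1. Collecting the sign flips along the way, the symbol is +1.

1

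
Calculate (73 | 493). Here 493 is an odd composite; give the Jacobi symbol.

Reciprocity: 73 ≡ 1 and 493 ≡ 1 (mod 4), so (73/493) = +(493/73).
Reduce top mod 73: now compute (55/73).
Reciprocity: 55 ≡ 3 and 73 ≡ 1 (mod 4), so (55/73) = +(73/55).
Reduce top mod 55: now compute (18/55).
Pull out 2: since 55 ≡ 7 (mod 8), (2/55) = +1.
Reciprocity: 9 ≡ 1 and 55 ≡ 3 (mod 4), so (9/55) = +(55/9).
Reduce top mod 9: now compute (1/9).
Reached (1/9) = 1. Collecting the sign flips along the way, the symbol is +1.

1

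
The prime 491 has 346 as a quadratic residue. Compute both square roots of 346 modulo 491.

185, 306

Since 491 ≡ 3 (mod 4), a square root of 346 is 346^((491+1)/4) = 346^123 mod 491.
Repeated squaring: 346^2≡403, 346^4≡379, 346^8≡269, 346^16≡184, 346^32≡468, 346^64≡38 (mod 491).
346^123 = 346^(64+32+16+8+2+1) ≡ 185 (mod 491).
Check: 185² = 34225 ≡ 346 (mod 491). The two roots are 185 and 306.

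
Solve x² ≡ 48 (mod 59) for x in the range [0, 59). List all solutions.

15, 44

Since 59 ≡ 3 (mod 4), a square root of 48 is 48^((59+1)/4) = 48^15 mod 59.
Repeated squaring: 48^2≡3, 48^4≡9, 48^8≡22 (mod 59).
48^15 = 48^(8+4+2+1) ≡ 15 (mod 59).
Check: 15² = 225 ≡ 48 (mod 59). The two roots are 15 and 44.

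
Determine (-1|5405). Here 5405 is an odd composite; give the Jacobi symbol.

1

First reduce: -1 ≡ 5404 (mod 5405).
Pull out 2^2: since 5405 ≡ 5 (mod 8), (2/5405) = -1, so (2/5405)^2 = +1.
Reciprocity: 1351 ≡ 3 and 5405 ≡ 1 (mod 4), so (1351/5405) = +(5405/1351).
Reduce top mod 1351: now compute (1/1351).
Reached (1/1351) = 1. Collecting the sign flips along the way, the symbol is +1.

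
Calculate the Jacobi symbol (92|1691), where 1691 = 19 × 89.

-1

Pull out 2^2: since 1691 ≡ 3 (mod 8), (2/1691) = -1, so (2/1691)^2 = +1.
Reciprocity: 23 ≡ 3 and 1691 ≡ 3 (mod 4), so (23/1691) = −(1691/23).
Reduce top mod 23: now compute (12/23).
Pull out 2^2: since 23 ≡ 7 (mod 8), (2/23) = +1, so (2/23)^2 = +1.
Reciprocity: 3 ≡ 3 and 23 ≡ 3 (mod 4), so (3/23) = −(23/3).
Reduce top mod 3: now compute (2/3).
Pull out 2: since 3 ≡ 3 (mod 8), (2/3) = -1.
Reached (1/3) = 1. Collecting the sign flips along the way, the symbol is -1.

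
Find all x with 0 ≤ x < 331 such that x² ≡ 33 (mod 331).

Since 331 ≡ 3 (mod 4), a square root of 33 is 33^((331+1)/4) = 33^83 mod 331.
Repeated squaring: 33^2≡96, 33^4≡279, 33^8≡56, 33^16≡157, 33^32≡155, 33^64≡193 (mod 331).
33^83 = 33^(64+16+2+1) ≡ 258 (mod 331).
Check: 258² = 66564 ≡ 33 (mod 331). The two roots are 73 and 258.

73, 258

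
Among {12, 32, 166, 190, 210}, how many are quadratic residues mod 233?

(12/233) = -1 → non-residue.
(32/233) = +1 → QR.
(166/233) = -1 → non-residue.
(190/233) = -1 → non-residue.
(210/233) = +1 → QR.
Total quadratic residues among the 5: 2.

2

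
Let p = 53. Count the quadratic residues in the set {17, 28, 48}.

2

(17/53) = +1 → QR.
(28/53) = +1 → QR.
(48/53) = -1 → non-residue.
Total quadratic residues among the 3: 2.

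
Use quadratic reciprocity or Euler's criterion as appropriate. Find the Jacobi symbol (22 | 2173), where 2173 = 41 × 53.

Pull out 2: since 2173 ≡ 5 (mod 8), (2/2173) = -1.
Reciprocity: 11 ≡ 3 and 2173 ≡ 1 (mod 4), so (11/2173) = +(2173/11).
Reduce top mod 11: now compute (6/11).
Pull out 2: since 11 ≡ 3 (mod 8), (2/11) = -1.
Reciprocity: 3 ≡ 3 and 11 ≡ 3 (mod 4), so (3/11) = −(11/3).
Reduce top mod 3: now compute (2/3).
Pull out 2: since 3 ≡ 3 (mod 8), (2/3) = -1.
Reached (1/3) = 1. Collecting the sign flips along the way, the symbol is +1.

1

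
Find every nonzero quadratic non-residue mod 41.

3 6 7 11 12 13 14 15 17 19 22 24 26 27 28 29 30 34 35 38

Square k = 1,…,20 (k and 41−k give the same square):
1²=1, 2²=4, 3²=9, 4²=16, 5²=25, 6²=36, 7²≡8, 8²≡23, 9²≡40, 10²≡18, 11²≡39, 12²≡21, 13²≡5, 14²≡32, 15²≡20, 16²≡10, 17²≡2, 18²≡37, 19²≡33, 20²≡31 (mod 41).
The residues are {1, 2, 4, 5, 8, 9, 10, 16, 18, 20, 21, 23, 25, 31, 32, 33, 36, 37, 39, 40}; the non-residues are the remaining 20 nonzero classes.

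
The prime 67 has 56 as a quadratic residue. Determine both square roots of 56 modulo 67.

Since 67 ≡ 3 (mod 4), a square root of 56 is 56^((67+1)/4) = 56^17 mod 67.
Repeated squaring: 56^2≡54, 56^4≡35, 56^8≡19, 56^16≡26 (mod 67).
56^17 = 56^(16+1) ≡ 49 (mod 67).
Check: 49² = 2401 ≡ 56 (mod 67). The two roots are 18 and 49.

18, 49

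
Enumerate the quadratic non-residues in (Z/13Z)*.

2, 5, 6, 7, 8, 11

Square k = 1,…,6 (k and 13−k give the same square):
1²=1, 2²=4, 3²=9, 4²≡3, 5²≡12, 6²≡10 (mod 13).
The residues are {1, 3, 4, 9, 10, 12}; the non-residues are the remaining 6 nonzero classes.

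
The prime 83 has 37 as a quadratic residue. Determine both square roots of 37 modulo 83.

Since 83 ≡ 3 (mod 4), a square root of 37 is 37^((83+1)/4) = 37^21 mod 83.
Repeated squaring: 37^2≡41, 37^4≡21, 37^8≡26, 37^16≡12 (mod 83).
37^21 = 37^(16+4+1) ≡ 28 (mod 83).
Check: 28² = 784 ≡ 37 (mod 83). The two roots are 28 and 55.

28, 55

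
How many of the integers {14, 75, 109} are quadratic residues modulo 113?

(14/113) = +1 → QR.
(75/113) = -1 → non-residue.
(109/113) = +1 → QR.
Total quadratic residues among the 3: 2.

2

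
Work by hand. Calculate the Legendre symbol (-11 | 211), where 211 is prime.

First reduce: -11 ≡ 200 (mod 211).
Pull out 2^3: since 211 ≡ 3 (mod 8), (2/211) = -1, so (2/211)^3 = -1.
Reciprocity: 25 ≡ 1 and 211 ≡ 3 (mod 4), so (25/211) = +(211/25).
Reduce top mod 25: now compute (11/25).
Reciprocity: 11 ≡ 3 and 25 ≡ 1 (mod 4), so (11/25) = +(25/11).
Reduce top mod 11: now compute (3/11).
Reciprocity: 3 ≡ 3 and 11 ≡ 3 (mod 4), so (3/11) = −(11/3).
Reduce top mod 3: now compute (2/3).
Pull out 2: since 3 ≡ 3 (mod 8), (2/3) = -1.
Reached (1/3) = 1. Collecting the sign flips along the way, the symbol is -1.

-1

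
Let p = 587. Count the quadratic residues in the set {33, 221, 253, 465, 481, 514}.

(33/587) = -1 → non-residue.
(221/587) = -1 → non-residue.
(253/587) = +1 → QR.
(465/587) = -1 → non-residue.
(481/587) = +1 → QR.
(514/587) = -1 → non-residue.
Total quadratic residues among the 6: 2.

2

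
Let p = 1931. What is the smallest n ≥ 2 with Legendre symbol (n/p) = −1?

(2/1931) = −1, so 2 is the smallest positive non-residue mod 1931.

2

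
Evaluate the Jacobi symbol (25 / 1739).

Reciprocity: 25 ≡ 1 and 1739 ≡ 3 (mod 4), so (25/1739) = +(1739/25).
Reduce top mod 25: now compute (14/25).
Pull out 2: since 25 ≡ 1 (mod 8), (2/25) = +1.
Reciprocity: 7 ≡ 3 and 25 ≡ 1 (mod 4), so (7/25) = +(25/7).
Reduce top mod 7: now compute (4/7).
Pull out 2^2: since 7 ≡ 7 (mod 8), (2/7) = +1, so (2/7)^2 = +1.
Reached (1/7) = 1. Collecting the sign flips along the way, the symbol is +1.

1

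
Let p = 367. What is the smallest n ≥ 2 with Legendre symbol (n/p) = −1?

(2/367) = +1, so 2 is a residue.
(3/367) = −1, so 3 is the smallest positive non-residue mod 367.

3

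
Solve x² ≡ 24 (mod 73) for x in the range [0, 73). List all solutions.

30, 43

73 ≡ 1 (mod 4), so we find a root by search.
Trying successive values, 30² = 900 ≡ 24 (mod 73). The other root is 73 − 30 = 43.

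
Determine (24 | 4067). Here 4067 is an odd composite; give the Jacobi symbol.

-1

Pull out 2^3: since 4067 ≡ 3 (mod 8), (2/4067) = -1, so (2/4067)^3 = -1.
Reciprocity: 3 ≡ 3 and 4067 ≡ 3 (mod 4), so (3/4067) = −(4067/3).
Reduce top mod 3: now compute (2/3).
Pull out 2: since 3 ≡ 3 (mod 8), (2/3) = -1.
Reached (1/3) = 1. Collecting the sign flips along the way, the symbol is -1.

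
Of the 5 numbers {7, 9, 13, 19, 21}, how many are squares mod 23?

(7/23) = -1 → non-residue.
(9/23) = +1 → QR.
(13/23) = +1 → QR.
(19/23) = -1 → non-residue.
(21/23) = -1 → non-residue.
Total quadratic residues among the 5: 2.

2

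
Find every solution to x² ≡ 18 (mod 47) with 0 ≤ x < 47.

21, 26

Since 47 ≡ 3 (mod 4), a square root of 18 is 18^((47+1)/4) = 18^12 mod 47.
Repeated squaring: 18^2≡42, 18^4≡25, 18^8≡14 (mod 47).
18^12 = 18^(8+4) ≡ 21 (mod 47).
Check: 21² = 441 ≡ 18 (mod 47). The two roots are 21 and 26.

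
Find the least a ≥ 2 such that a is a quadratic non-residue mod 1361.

(2/1361) = +1, so 2 is a residue.
(3/1361) = −1, so 3 is the smallest positive non-residue mod 1361.

3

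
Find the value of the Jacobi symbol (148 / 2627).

0

Pull out 2^2: since 2627 ≡ 3 (mod 8), (2/2627) = -1, so (2/2627)^2 = +1.
Reciprocity: 37 ≡ 1 and 2627 ≡ 3 (mod 4), so (37/2627) = +(2627/37).
Reduce top mod 37: now compute (0/37).
Top reduces to 0: gcd > 1, so the symbol is 0.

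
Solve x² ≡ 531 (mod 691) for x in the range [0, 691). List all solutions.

155, 536

Since 691 ≡ 3 (mod 4), a square root of 531 is 531^((691+1)/4) = 531^173 mod 691.
Repeated squaring: 531^2≡33, 531^4≡398, 531^8≡165, 531^16≡276, 531^32≡166, 531^64≡607, 531^128≡146 (mod 691).
531^173 = 531^(128+32+8+4+1) ≡ 536 (mod 691).
Check: 536² = 287296 ≡ 531 (mod 691). The two roots are 155 and 536.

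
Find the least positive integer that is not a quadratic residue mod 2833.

5

(2/2833) = +1, so 2 is a residue.
(3/2833) = +1, so 3 is a residue.
(4/2833) = +1, so 4 is a residue.
(5/2833) = −1, so 5 is the smallest positive non-residue mod 2833.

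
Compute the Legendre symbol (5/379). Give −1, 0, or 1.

Reciprocity: 5 ≡ 1 and 379 ≡ 3 (mod 4), so (5/379) = +(379/5).
Reduce top mod 5: now compute (4/5).
Pull out 2^2: since 5 ≡ 5 (mod 8), (2/5) = -1, so (2/5)^2 = +1.
Reached (1/5) = 1. Collecting the sign flips along the way, the symbol is +1.

1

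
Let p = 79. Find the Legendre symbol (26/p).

1

Pull out 2: since 79 ≡ 7 (mod 8), (2/79) = +1.
Reciprocity: 13 ≡ 1 and 79 ≡ 3 (mod 4), so (13/79) = +(79/13).
Reduce top mod 13: now compute (1/13).
Reached (1/13) = 1. Collecting the sign flips along the way, the symbol is +1.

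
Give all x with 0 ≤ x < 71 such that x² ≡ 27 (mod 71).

13, 58

Since 71 ≡ 3 (mod 4), a square root of 27 is 27^((71+1)/4) = 27^18 mod 71.
Repeated squaring: 27^2≡19, 27^4≡6, 27^8≡36, 27^16≡18 (mod 71).
27^18 = 27^(16+2) ≡ 58 (mod 71).
Check: 58² = 3364 ≡ 27 (mod 71). The two roots are 13 and 58.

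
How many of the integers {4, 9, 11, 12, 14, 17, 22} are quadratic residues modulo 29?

3

(4/29) = +1 → QR.
(9/29) = +1 → QR.
(11/29) = -1 → non-residue.
(12/29) = -1 → non-residue.
(14/29) = -1 → non-residue.
(17/29) = -1 → non-residue.
(22/29) = +1 → QR.
Total quadratic residues among the 7: 3.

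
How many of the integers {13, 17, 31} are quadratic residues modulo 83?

(13/83) = -1 → non-residue.
(17/83) = +1 → QR.
(31/83) = +1 → QR.
Total quadratic residues among the 3: 2.

2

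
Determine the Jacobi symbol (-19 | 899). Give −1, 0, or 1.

1

First reduce: -19 ≡ 880 (mod 899).
Pull out 2^4: since 899 ≡ 3 (mod 8), (2/899) = -1, so (2/899)^4 = +1.
Reciprocity: 55 ≡ 3 and 899 ≡ 3 (mod 4), so (55/899) = −(899/55).
Reduce top mod 55: now compute (19/55).
Reciprocity: 19 ≡ 3 and 55 ≡ 3 (mod 4), so (19/55) = −(55/19).
Reduce top mod 19: now compute (17/19).
Reciprocity: 17 ≡ 1 and 19 ≡ 3 (mod 4), so (17/19) = +(19/17).
Reduce top mod 17: now compute (2/17).
Pull out 2: since 17 ≡ 1 (mod 8), (2/17) = +1.
Reached (1/17) = 1. Collecting the sign flips along the way, the symbol is +1.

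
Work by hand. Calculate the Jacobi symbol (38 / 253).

-1

Pull out 2: since 253 ≡ 5 (mod 8), (2/253) = -1.
Reciprocity: 19 ≡ 3 and 253 ≡ 1 (mod 4), so (19/253) = +(253/19).
Reduce top mod 19: now compute (6/19).
Pull out 2: since 19 ≡ 3 (mod 8), (2/19) = -1.
Reciprocity: 3 ≡ 3 and 19 ≡ 3 (mod 4), so (3/19) = −(19/3).
Reduce top mod 3: now compute (1/3).
Reached (1/3) = 1. Collecting the sign flips along the way, the symbol is -1.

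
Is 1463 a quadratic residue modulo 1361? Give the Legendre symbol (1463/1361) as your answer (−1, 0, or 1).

-1

First reduce: 1463 ≡ 102 (mod 1361).
Pull out 2: since 1361 ≡ 1 (mod 8), (2/1361) = +1.
Reciprocity: 51 ≡ 3 and 1361 ≡ 1 (mod 4), so (51/1361) = +(1361/51).
Reduce top mod 51: now compute (35/51).
Reciprocity: 35 ≡ 3 and 51 ≡ 3 (mod 4), so (35/51) = −(51/35).
Reduce top mod 35: now compute (16/35).
Pull out 2^4: since 35 ≡ 3 (mod 8), (2/35) = -1, so (2/35)^4 = +1.
Reached (1/35) = 1. Collecting the sign flips along the way, the symbol is -1.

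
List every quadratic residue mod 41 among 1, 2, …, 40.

Square k = 1,…,20 (k and 41−k give the same square):
1²=1, 2²=4, 3²=9, 4²=16, 5²=25, 6²=36, 7²≡8, 8²≡23, 9²≡40, 10²≡18, 11²≡39, 12²≡21, 13²≡5, 14²≡32, 15²≡20, 16²≡10, 17²≡2, 18²≡37, 19²≡33, 20²≡31 (mod 41).
So the quadratic residues mod 41 are {1, 2, 4, 5, 8, 9, 10, 16, 18, 20, 21, 23, 25, 31, 32, 33, 36, 37, 39, 40}.

1 2 4 5 8 9 10 16 18 20 21 23 25 31 32 33 36 37 39 40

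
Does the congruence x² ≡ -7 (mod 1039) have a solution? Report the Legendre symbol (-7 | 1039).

First reduce: -7 ≡ 1032 (mod 1039).
Pull out 2^3: since 1039 ≡ 7 (mod 8), (2/1039) = +1, so (2/1039)^3 = +1.
Reciprocity: 129 ≡ 1 and 1039 ≡ 3 (mod 4), so (129/1039) = +(1039/129).
Reduce top mod 129: now compute (7/129).
Reciprocity: 7 ≡ 3 and 129 ≡ 1 (mod 4), so (7/129) = +(129/7).
Reduce top mod 7: now compute (3/7).
Reciprocity: 3 ≡ 3 and 7 ≡ 3 (mod 4), so (3/7) = −(7/3).
Reduce top mod 3: now compute (1/3).
Reached (1/3) = 1. Collecting the sign flips along the way, the symbol is -1.

-1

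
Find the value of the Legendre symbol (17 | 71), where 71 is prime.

-1

Reciprocity: 17 ≡ 1 and 71 ≡ 3 (mod 4), so (17/71) = +(71/17).
Reduce top mod 17: now compute (3/17).
Reciprocity: 3 ≡ 3 and 17 ≡ 1 (mod 4), so (3/17) = +(17/3).
Reduce top mod 3: now compute (2/3).
Pull out 2: since 3 ≡ 3 (mod 8), (2/3) = -1.
Reached (1/3) = 1. Collecting the sign flips along the way, the symbol is -1.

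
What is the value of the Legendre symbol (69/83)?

Euler's criterion: (69/83) ≡ 69^41 (mod 83).
69^2 ≡ 30 (mod 83)
69^4 ≡ 70 (mod 83)
69^8 ≡ 3 (mod 83)
69^16 ≡ 9 (mod 83)
69^32 ≡ 81 (mod 83)
69^41 = 69^(32+8+1) ≡ 1 (mod 83).
Result is 1, so (69/83) = 1.

1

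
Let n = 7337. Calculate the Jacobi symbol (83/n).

1

Reciprocity: 83 ≡ 3 and 7337 ≡ 1 (mod 4), so (83/7337) = +(7337/83).
Reduce top mod 83: now compute (33/83).
Reciprocity: 33 ≡ 1 and 83 ≡ 3 (mod 4), so (33/83) = +(83/33).
Reduce top mod 33: now compute (17/33).
Reciprocity: 17 ≡ 1 and 33 ≡ 1 (mod 4), so (17/33) = +(33/17).
Reduce top mod 17: now compute (16/17).
Pull out 2^4: since 17 ≡ 1 (mod 8), (2/17) = +1, so (2/17)^4 = +1.
Reached (1/17) = 1. Collecting the sign flips along the way, the symbol is +1.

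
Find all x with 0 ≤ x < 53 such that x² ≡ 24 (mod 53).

17, 36

53 ≡ 1 (mod 4), so we find a root by search.
Trying successive values, 17² = 289 ≡ 24 (mod 53). The other root is 53 − 17 = 36.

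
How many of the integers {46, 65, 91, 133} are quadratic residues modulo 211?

(46/211) = +1 → QR.
(65/211) = +1 → QR.
(91/211) = -1 → non-residue.
(133/211) = -1 → non-residue.
Total quadratic residues among the 4: 2.

2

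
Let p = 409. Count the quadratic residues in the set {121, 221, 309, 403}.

(121/409) = +1 → QR.
(221/409) = -1 → non-residue.
(309/409) = +1 → QR.
(403/409) = +1 → QR.
Total quadratic residues among the 4: 3.

3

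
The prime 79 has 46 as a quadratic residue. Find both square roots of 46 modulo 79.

21, 58

Since 79 ≡ 3 (mod 4), a square root of 46 is 46^((79+1)/4) = 46^20 mod 79.
Repeated squaring: 46^2≡62, 46^4≡52, 46^8≡18, 46^16≡8 (mod 79).
46^20 = 46^(16+4) ≡ 21 (mod 79).
Check: 21² = 441 ≡ 46 (mod 79). The two roots are 21 and 58.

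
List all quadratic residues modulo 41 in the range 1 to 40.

Square k = 1,…,20 (k and 41−k give the same square):
1²=1, 2²=4, 3²=9, 4²=16, 5²=25, 6²=36, 7²≡8, 8²≡23, 9²≡40, 10²≡18, 11²≡39, 12²≡21, 13²≡5, 14²≡32, 15²≡20, 16²≡10, 17²≡2, 18²≡37, 19²≡33, 20²≡31 (mod 41).
So the quadratic residues mod 41 are {1, 2, 4, 5, 8, 9, 10, 16, 18, 20, 21, 23, 25, 31, 32, 33, 36, 37, 39, 40}.

1, 2, 4, 5, 8, 9, 10, 16, 18, 20, 21, 23, 25, 31, 32, 33, 36, 37, 39, 40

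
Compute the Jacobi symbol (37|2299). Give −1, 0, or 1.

Reciprocity: 37 ≡ 1 and 2299 ≡ 3 (mod 4), so (37/2299) = +(2299/37).
Reduce top mod 37: now compute (5/37).
Reciprocity: 5 ≡ 1 and 37 ≡ 1 (mod 4), so (5/37) = +(37/5).
Reduce top mod 5: now compute (2/5).
Pull out 2: since 5 ≡ 5 (mod 8), (2/5) = -1.
Reached (1/5) = 1. Collecting the sign flips along the way, the symbol is -1.

-1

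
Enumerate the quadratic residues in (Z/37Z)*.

Square k = 1,…,18 (k and 37−k give the same square):
1²=1, 2²=4, 3²=9, 4²=16, 5²=25, 6²=36, 7²≡12, 8²≡27, 9²≡7, 10²≡26, 11²≡10, 12²≡33, 13²≡21, 14²≡11, 15²≡3, 16²≡34, 17²≡30, 18²≡28 (mod 37).
So the quadratic residues mod 37 are {1, 3, 4, 7, 9, 10, 11, 12, 16, 21, 25, 26, 27, 28, 30, 33, 34, 36}.

1, 3, 4, 7, 9, 10, 11, 12, 16, 21, 25, 26, 27, 28, 30, 33, 34, 36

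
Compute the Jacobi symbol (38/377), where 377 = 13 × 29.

Pull out 2: since 377 ≡ 1 (mod 8), (2/377) = +1.
Reciprocity: 19 ≡ 3 and 377 ≡ 1 (mod 4), so (19/377) = +(377/19).
Reduce top mod 19: now compute (16/19).
Pull out 2^4: since 19 ≡ 3 (mod 8), (2/19) = -1, so (2/19)^4 = +1.
Reached (1/19) = 1. Collecting the sign flips along the way, the symbol is +1.

1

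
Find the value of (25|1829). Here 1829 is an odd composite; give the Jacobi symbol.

Reciprocity: 25 ≡ 1 and 1829 ≡ 1 (mod 4), so (25/1829) = +(1829/25).
Reduce top mod 25: now compute (4/25).
Pull out 2^2: since 25 ≡ 1 (mod 8), (2/25) = +1, so (2/25)^2 = +1.
Reached (1/25) = 1. Collecting the sign flips along the way, the symbol is +1.

1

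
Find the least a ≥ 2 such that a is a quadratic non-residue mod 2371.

(2/2371) = −1, so 2 is the smallest positive non-residue mod 2371.

2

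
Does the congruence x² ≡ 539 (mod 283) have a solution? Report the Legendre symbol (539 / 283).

Euler's criterion: (539/283) ≡ 256^141 (mod 283).
256^2 ≡ 163 (mod 283)
256^4 ≡ 250 (mod 283)
256^8 ≡ 240 (mod 283)
256^16 ≡ 151 (mod 283)
256^32 ≡ 161 (mod 283)
256^64 ≡ 168 (mod 283)
256^128 ≡ 207 (mod 283)
256^141 = 256^(128+8+4+1) ≡ 1 (mod 283).
Result is 1, so (539/283) = 1.

1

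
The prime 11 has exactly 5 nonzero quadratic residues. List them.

1 3 4 5 9

Square k = 1,…,5 (k and 11−k give the same square):
1²=1, 2²=4, 3²=9, 4²≡5, 5²≡3 (mod 11).
So the quadratic residues mod 11 are {1, 3, 4, 5, 9}.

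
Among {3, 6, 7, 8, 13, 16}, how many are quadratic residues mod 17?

(3/17) = -1 → non-residue.
(6/17) = -1 → non-residue.
(7/17) = -1 → non-residue.
(8/17) = +1 → QR.
(13/17) = +1 → QR.
(16/17) = +1 → QR.
Total quadratic residues among the 6: 3.

3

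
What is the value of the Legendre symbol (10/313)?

Pull out 2: since 313 ≡ 1 (mod 8), (2/313) = +1.
Reciprocity: 5 ≡ 1 and 313 ≡ 1 (mod 4), so (5/313) = +(313/5).
Reduce top mod 5: now compute (3/5).
Reciprocity: 3 ≡ 3 and 5 ≡ 1 (mod 4), so (3/5) = +(5/3).
Reduce top mod 3: now compute (2/3).
Pull out 2: since 3 ≡ 3 (mod 8), (2/3) = -1.
Reached (1/3) = 1. Collecting the sign flips along the way, the symbol is -1.

-1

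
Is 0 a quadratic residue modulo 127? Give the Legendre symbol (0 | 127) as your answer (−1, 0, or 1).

Top reduces to 0: gcd > 1, so the symbol is 0.

0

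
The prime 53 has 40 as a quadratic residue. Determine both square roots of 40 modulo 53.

26, 27

53 ≡ 1 (mod 4), so we find a root by search.
Trying successive values, 26² = 676 ≡ 40 (mod 53). The other root is 53 − 26 = 27.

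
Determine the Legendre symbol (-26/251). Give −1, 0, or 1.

Euler's criterion: (-26/251) ≡ 225^125 (mod 251).
225^2 ≡ 174 (mod 251)
225^4 ≡ 156 (mod 251)
225^8 ≡ 240 (mod 251)
225^16 ≡ 121 (mod 251)
225^32 ≡ 83 (mod 251)
225^64 ≡ 112 (mod 251)
225^125 = 225^(64+32+16+8+4+1) ≡ 1 (mod 251).
Result is 1, so (-26/251) = 1.

1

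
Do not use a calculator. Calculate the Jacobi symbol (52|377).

Pull out 2^2: since 377 ≡ 1 (mod 8), (2/377) = +1, so (2/377)^2 = +1.
Reciprocity: 13 ≡ 1 and 377 ≡ 1 (mod 4), so (13/377) = +(377/13).
Reduce top mod 13: now compute (0/13).
Top reduces to 0: gcd > 1, so the symbol is 0.

0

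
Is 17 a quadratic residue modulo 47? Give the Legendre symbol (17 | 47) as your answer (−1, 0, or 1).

1

Reciprocity: 17 ≡ 1 and 47 ≡ 3 (mod 4), so (17/47) = +(47/17).
Reduce top mod 17: now compute (13/17).
Reciprocity: 13 ≡ 1 and 17 ≡ 1 (mod 4), so (13/17) = +(17/13).
Reduce top mod 13: now compute (4/13).
Pull out 2^2: since 13 ≡ 5 (mod 8), (2/13) = -1, so (2/13)^2 = +1.
Reached (1/13) = 1. Collecting the sign flips along the way, the symbol is +1.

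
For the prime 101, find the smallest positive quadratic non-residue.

(2/101) = −1, so 2 is the smallest positive non-residue mod 101.

2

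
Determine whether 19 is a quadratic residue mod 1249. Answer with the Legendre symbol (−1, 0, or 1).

Reciprocity: 19 ≡ 3 and 1249 ≡ 1 (mod 4), so (19/1249) = +(1249/19).
Reduce top mod 19: now compute (14/19).
Pull out 2: since 19 ≡ 3 (mod 8), (2/19) = -1.
Reciprocity: 7 ≡ 3 and 19 ≡ 3 (mod 4), so (7/19) = −(19/7).
Reduce top mod 7: now compute (5/7).
Reciprocity: 5 ≡ 1 and 7 ≡ 3 (mod 4), so (5/7) = +(7/5).
Reduce top mod 5: now compute (2/5).
Pull out 2: since 5 ≡ 5 (mod 8), (2/5) = -1.
Reached (1/5) = 1. Collecting the sign flips along the way, the symbol is -1.

-1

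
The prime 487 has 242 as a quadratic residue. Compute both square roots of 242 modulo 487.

Since 487 ≡ 3 (mod 4), a square root of 242 is 242^((487+1)/4) = 242^122 mod 487.
Repeated squaring: 242^2≡124, 242^4≡279, 242^8≡408, 242^16≡397, 242^32≡308, 242^64≡386 (mod 487).
242^122 = 242^(64+32+16+8+2) ≡ 460 (mod 487).
Check: 460² = 211600 ≡ 242 (mod 487). The two roots are 27 and 460.

27, 460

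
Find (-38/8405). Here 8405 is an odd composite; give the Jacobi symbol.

-1

First reduce: -38 ≡ 8367 (mod 8405).
Reciprocity: 8367 ≡ 3 and 8405 ≡ 1 (mod 4), so (8367/8405) = +(8405/8367).
Reduce top mod 8367: now compute (38/8367).
Pull out 2: since 8367 ≡ 7 (mod 8), (2/8367) = +1.
Reciprocity: 19 ≡ 3 and 8367 ≡ 3 (mod 4), so (19/8367) = −(8367/19).
Reduce top mod 19: now compute (7/19).
Reciprocity: 7 ≡ 3 and 19 ≡ 3 (mod 4), so (7/19) = −(19/7).
Reduce top mod 7: now compute (5/7).
Reciprocity: 5 ≡ 1 and 7 ≡ 3 (mod 4), so (5/7) = +(7/5).
Reduce top mod 5: now compute (2/5).
Pull out 2: since 5 ≡ 5 (mod 8), (2/5) = -1.
Reached (1/5) = 1. Collecting the sign flips along the way, the symbol is -1.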